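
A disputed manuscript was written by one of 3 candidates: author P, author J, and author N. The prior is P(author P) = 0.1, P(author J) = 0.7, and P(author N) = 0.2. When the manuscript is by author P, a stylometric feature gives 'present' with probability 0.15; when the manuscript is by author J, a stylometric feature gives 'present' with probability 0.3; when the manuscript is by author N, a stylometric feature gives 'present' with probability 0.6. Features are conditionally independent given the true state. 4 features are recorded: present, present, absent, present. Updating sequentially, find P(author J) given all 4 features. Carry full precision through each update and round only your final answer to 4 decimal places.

0.4296

Apply Bayes' rule sequentially, carrying P(author J) forward.
After 'present': normaliser = 0.15·0.1000 + 0.3·0.7000 + 0.6·0.2000; P(author P) ≈ 0.0435, P(author J) ≈ 0.6087, P(author N) ≈ 0.3478
After 'present': normaliser = 0.15·0.0435 + 0.3·0.6087 + 0.6·0.3478; P(author P) ≈ 0.0164, P(author J) ≈ 0.4590, P(author N) ≈ 0.5246
After 'absent': normaliser = 0.85·0.0164 + 0.7·0.4590 + 0.4·0.5246; P(author P) ≈ 0.0256, P(author J) ≈ 0.5895, P(author N) ≈ 0.3850
After 'present': normaliser = 0.15·0.0256 + 0.3·0.5895 + 0.6·0.3850; P(author P) ≈ 0.0093, P(author J) ≈ 0.4296, P(author N) ≈ 0.5611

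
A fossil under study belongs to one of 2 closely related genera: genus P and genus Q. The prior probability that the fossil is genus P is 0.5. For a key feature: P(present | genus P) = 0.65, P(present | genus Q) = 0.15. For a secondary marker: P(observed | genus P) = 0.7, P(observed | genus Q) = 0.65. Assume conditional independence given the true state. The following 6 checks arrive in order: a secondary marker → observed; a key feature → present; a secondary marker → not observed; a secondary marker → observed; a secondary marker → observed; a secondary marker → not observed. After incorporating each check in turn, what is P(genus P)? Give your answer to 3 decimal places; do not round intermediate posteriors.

After a secondary marker='observed': P(genus P) = 0.7·0.5000 / (0.7·0.5000 + 0.65·0.5000) ≈ 0.5185
After a key feature='present': P(genus P) = 0.65·0.5185 / (0.65·0.5185 + 0.15·0.4815) ≈ 0.8235
After a secondary marker='not observed': P(genus P) = 0.3·0.8235 / (0.3·0.8235 + 0.35·0.1765) ≈ 0.8000
After a secondary marker='observed': P(genus P) = 0.7·0.8000 / (0.7·0.8000 + 0.65·0.2000) ≈ 0.8116
After a secondary marker='observed': P(genus P) = 0.7·0.8116 / (0.7·0.8116 + 0.65·0.1884) ≈ 0.8227
After a secondary marker='not observed': P(genus P) = 0.3·0.8227 / (0.3·0.8227 + 0.35·0.1773) ≈ 0.7990

0.799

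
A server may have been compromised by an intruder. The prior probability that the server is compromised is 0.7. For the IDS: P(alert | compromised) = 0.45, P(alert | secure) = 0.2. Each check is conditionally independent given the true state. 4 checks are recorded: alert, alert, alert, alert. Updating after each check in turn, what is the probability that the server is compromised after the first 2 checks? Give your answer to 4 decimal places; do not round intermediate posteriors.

After 'alert': P(compromised) = 0.45·0.7000 / (0.45·0.7000 + 0.2·0.3000) ≈ 0.8400
After 'alert': P(compromised) = 0.45·0.8400 / (0.45·0.8400 + 0.2·0.1600) ≈ 0.9220

0.9220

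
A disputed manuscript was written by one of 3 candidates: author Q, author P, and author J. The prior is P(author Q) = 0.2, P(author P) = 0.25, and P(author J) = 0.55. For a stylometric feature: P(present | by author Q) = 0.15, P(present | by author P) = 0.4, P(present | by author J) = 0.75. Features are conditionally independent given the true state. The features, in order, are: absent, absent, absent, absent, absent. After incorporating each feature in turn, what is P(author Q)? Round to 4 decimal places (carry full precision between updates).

0.8162

After 'absent': normaliser = 0.85·0.2000 + 0.6·0.2500 + 0.25·0.5500; P(author Q) ≈ 0.3716, P(author P) ≈ 0.3279, P(author J) ≈ 0.3005
After 'absent': normaliser = 0.85·0.3716 + 0.6·0.3279 + 0.25·0.3005; P(author Q) ≈ 0.5374, P(author P) ≈ 0.3347, P(author J) ≈ 0.1278
After 'absent': normaliser = 0.85·0.5374 + 0.6·0.3347 + 0.25·0.1278; P(author Q) ≈ 0.6624, P(author P) ≈ 0.2912, P(author J) ≈ 0.0463
After 'absent': normaliser = 0.85·0.6624 + 0.6·0.2912 + 0.25·0.0463; P(author Q) ≈ 0.7514, P(author P) ≈ 0.2332, P(author J) ≈ 0.0155
After 'absent': normaliser = 0.85·0.7514 + 0.6·0.2332 + 0.25·0.0155; P(author Q) ≈ 0.8162, P(author P) ≈ 0.1788, P(author J) ≈ 0.0049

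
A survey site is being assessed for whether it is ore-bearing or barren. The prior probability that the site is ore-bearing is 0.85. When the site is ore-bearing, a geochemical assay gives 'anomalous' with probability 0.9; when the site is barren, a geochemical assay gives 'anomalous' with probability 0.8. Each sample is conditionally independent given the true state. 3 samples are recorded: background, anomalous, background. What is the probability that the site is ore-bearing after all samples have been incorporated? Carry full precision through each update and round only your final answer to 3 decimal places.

0.614

After 'background': P(ore) = 0.1·0.8500 / (0.1·0.8500 + 0.2·0.1500) ≈ 0.7391
After 'anomalous': P(ore) = 0.9·0.7391 / (0.9·0.7391 + 0.8·0.2609) ≈ 0.7612
After 'background': P(ore) = 0.1·0.7612 / (0.1·0.7612 + 0.2·0.2388) ≈ 0.6145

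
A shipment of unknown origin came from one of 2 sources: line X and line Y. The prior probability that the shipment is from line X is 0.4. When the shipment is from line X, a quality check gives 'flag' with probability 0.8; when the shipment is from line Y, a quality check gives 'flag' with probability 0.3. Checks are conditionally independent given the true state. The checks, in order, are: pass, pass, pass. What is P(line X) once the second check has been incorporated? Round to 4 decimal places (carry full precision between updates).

0.0516

After 'pass': P(line X) = 0.2·0.4000 / (0.2·0.4000 + 0.7·0.6000) ≈ 0.1600
After 'pass': P(line X) = 0.2·0.1600 / (0.2·0.1600 + 0.7·0.8400) ≈ 0.0516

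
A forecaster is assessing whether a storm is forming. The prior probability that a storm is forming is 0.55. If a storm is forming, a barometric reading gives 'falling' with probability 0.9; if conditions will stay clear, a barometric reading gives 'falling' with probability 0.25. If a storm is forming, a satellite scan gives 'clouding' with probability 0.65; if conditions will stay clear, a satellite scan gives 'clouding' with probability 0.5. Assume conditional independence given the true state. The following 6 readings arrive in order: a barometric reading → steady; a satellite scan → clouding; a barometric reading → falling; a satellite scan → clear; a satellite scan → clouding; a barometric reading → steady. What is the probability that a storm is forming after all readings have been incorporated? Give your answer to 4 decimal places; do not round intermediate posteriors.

0.0847

Each posterior becomes the prior for the next update.
After a barometric reading='steady': P(storm) = 0.1·0.5500 / (0.1·0.5500 + 0.75·0.4500) ≈ 0.1401
After a satellite scan='clouding': P(storm) = 0.65·0.1401 / (0.65·0.1401 + 0.5·0.8599) ≈ 0.1748
After a barometric reading='falling': P(storm) = 0.9·0.1748 / (0.9·0.1748 + 0.25·0.8252) ≈ 0.4327
After a satellite scan='clear': P(storm) = 0.35·0.4327 / (0.35·0.4327 + 0.5·0.5673) ≈ 0.3481
After a satellite scan='clouding': P(storm) = 0.65·0.3481 / (0.65·0.3481 + 0.5·0.6519) ≈ 0.4097
After a barometric reading='steady': P(storm) = 0.1·0.4097 / (0.1·0.4097 + 0.75·0.5903) ≈ 0.0847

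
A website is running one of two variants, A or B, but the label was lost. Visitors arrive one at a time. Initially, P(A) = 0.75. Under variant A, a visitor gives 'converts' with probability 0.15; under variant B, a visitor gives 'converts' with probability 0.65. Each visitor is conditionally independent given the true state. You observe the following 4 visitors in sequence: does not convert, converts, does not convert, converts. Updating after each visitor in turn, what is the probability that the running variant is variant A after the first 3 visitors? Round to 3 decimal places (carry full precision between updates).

After 'does not convert': P(A) = 0.85·0.7500 / (0.85·0.7500 + 0.35·0.2500) ≈ 0.8793
After 'converts': P(A) = 0.15·0.8793 / (0.15·0.8793 + 0.65·0.1207) ≈ 0.6270
After 'does not convert': P(A) = 0.85·0.6270 / (0.85·0.6270 + 0.35·0.3730) ≈ 0.8033

0.803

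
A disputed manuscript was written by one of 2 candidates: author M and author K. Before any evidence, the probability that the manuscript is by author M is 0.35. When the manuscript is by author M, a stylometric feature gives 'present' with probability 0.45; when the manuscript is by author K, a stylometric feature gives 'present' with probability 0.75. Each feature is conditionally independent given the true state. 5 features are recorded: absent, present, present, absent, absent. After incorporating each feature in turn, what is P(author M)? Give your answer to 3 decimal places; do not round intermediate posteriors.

After 'absent': P(author M) = 0.55·0.3500 / (0.55·0.3500 + 0.25·0.6500) ≈ 0.5423
After 'present': P(author M) = 0.45·0.5423 / (0.45·0.5423 + 0.75·0.4577) ≈ 0.4155
After 'present': P(author M) = 0.45·0.4155 / (0.45·0.4155 + 0.75·0.5845) ≈ 0.2990
After 'absent': P(author M) = 0.55·0.2990 / (0.55·0.2990 + 0.25·0.7010) ≈ 0.4841
After 'absent': P(author M) = 0.55·0.4841 / (0.55·0.4841 + 0.25·0.5159) ≈ 0.6736

0.674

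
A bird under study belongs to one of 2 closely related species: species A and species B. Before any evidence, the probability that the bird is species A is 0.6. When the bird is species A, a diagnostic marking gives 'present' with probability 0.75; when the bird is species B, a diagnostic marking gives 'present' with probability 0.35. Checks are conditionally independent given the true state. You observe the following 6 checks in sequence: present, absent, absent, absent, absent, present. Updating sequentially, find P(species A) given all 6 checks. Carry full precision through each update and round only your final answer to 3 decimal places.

0.131

Apply Bayes' rule sequentially, carrying P(species A) forward.
After 'present': P(species A) = 0.75·0.6000 / (0.75·0.6000 + 0.35·0.4000) ≈ 0.7627
After 'absent': P(species A) = 0.25·0.7627 / (0.25·0.7627 + 0.65·0.2373) ≈ 0.5528
After 'absent': P(species A) = 0.25·0.5528 / (0.25·0.5528 + 0.65·0.4472) ≈ 0.3223
After 'absent': P(species A) = 0.25·0.3223 / (0.25·0.3223 + 0.65·0.6777) ≈ 0.1546
After 'absent': P(species A) = 0.25·0.1546 / (0.25·0.1546 + 0.65·0.8454) ≈ 0.0657
After 'present': P(species A) = 0.75·0.0657 / (0.75·0.0657 + 0.35·0.9343) ≈ 0.1310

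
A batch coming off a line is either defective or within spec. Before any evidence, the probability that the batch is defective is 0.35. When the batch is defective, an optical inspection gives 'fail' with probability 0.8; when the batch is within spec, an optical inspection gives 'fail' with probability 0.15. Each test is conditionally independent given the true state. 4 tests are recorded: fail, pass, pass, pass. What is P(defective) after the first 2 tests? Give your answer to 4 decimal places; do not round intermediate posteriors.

0.4032

After 'fail': P(defective) = 0.8·0.3500 / (0.8·0.3500 + 0.15·0.6500) ≈ 0.7417
After 'pass': P(defective) = 0.2·0.7417 / (0.2·0.7417 + 0.85·0.2583) ≈ 0.4032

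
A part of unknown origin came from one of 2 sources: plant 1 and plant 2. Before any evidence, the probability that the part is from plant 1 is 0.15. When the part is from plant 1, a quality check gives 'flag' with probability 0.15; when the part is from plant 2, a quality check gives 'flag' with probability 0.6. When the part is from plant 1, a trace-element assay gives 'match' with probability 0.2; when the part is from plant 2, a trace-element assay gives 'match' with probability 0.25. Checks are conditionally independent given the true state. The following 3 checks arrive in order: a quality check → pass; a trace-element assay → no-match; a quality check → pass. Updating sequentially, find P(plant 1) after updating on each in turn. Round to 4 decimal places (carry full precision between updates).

0.4595

Each posterior becomes the prior for the next update.
After a quality check='pass': P(plant 1) = 0.85·0.1500 / (0.85·0.1500 + 0.4·0.8500) ≈ 0.2727
After a trace-element assay='no-match': P(plant 1) = 0.8·0.2727 / (0.8·0.2727 + 0.75·0.7273) ≈ 0.2857
After a quality check='pass': P(plant 1) = 0.85·0.2857 / (0.85·0.2857 + 0.4·0.7143) ≈ 0.4595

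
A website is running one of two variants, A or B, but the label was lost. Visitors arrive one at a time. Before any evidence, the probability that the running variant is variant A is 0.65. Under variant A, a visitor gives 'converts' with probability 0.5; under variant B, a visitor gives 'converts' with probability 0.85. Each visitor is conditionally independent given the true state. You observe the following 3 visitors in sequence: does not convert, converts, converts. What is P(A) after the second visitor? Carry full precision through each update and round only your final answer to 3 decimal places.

Each posterior becomes the prior for the next update.
After 'does not convert': P(A) = 0.5·0.6500 / (0.5·0.6500 + 0.15·0.3500) ≈ 0.8609
After 'converts': P(A) = 0.5·0.8609 / (0.5·0.8609 + 0.85·0.1391) ≈ 0.7846

0.785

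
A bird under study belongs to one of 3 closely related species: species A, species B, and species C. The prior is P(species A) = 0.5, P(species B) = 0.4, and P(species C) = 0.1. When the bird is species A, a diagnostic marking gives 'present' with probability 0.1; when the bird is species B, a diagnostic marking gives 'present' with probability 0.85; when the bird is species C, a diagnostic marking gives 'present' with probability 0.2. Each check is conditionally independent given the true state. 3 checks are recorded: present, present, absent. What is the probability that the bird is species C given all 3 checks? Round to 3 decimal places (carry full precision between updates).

0.063

After 'present': normaliser = 0.1·0.5000 + 0.85·0.4000 + 0.2·0.1000; P(species A) ≈ 0.1220, P(species B) ≈ 0.8293, P(species C) ≈ 0.0488
After 'present': normaliser = 0.1·0.1220 + 0.85·0.8293 + 0.2·0.0488; P(species A) ≈ 0.0168, P(species B) ≈ 0.9698, P(species C) ≈ 0.0134
After 'absent': normaliser = 0.9·0.0168 + 0.15·0.9698 + 0.8·0.0134; P(species A) ≈ 0.0881, P(species B) ≈ 0.8492, P(species C) ≈ 0.0627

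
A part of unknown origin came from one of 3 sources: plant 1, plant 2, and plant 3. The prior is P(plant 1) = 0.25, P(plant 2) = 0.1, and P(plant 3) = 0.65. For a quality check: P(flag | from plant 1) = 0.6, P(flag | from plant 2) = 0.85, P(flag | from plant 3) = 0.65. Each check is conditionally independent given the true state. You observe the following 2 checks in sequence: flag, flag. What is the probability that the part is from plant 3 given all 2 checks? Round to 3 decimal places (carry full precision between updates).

After 'flag': normaliser = 0.6·0.2500 + 0.85·0.1000 + 0.65·0.6500; P(plant 1) ≈ 0.2281, P(plant 2) ≈ 0.1293, P(plant 3) ≈ 0.6426
After 'flag': normaliser = 0.6·0.2281 + 0.85·0.1293 + 0.65·0.6426; P(plant 1) ≈ 0.2060, P(plant 2) ≈ 0.1654, P(plant 3) ≈ 0.6286

0.629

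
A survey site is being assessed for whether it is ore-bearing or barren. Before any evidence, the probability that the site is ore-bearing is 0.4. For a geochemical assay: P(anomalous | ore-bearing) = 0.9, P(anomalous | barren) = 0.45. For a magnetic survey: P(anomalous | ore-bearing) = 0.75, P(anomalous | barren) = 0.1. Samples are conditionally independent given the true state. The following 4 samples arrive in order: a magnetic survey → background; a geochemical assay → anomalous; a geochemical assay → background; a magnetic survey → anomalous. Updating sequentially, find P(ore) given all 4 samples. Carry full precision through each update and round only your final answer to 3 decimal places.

0.336

After a magnetic survey='background': P(ore) = 0.25·0.4000 / (0.25·0.4000 + 0.9·0.6000) ≈ 0.1562
After a geochemical assay='anomalous': P(ore) = 0.9·0.1562 / (0.9·0.1562 + 0.45·0.8438) ≈ 0.2703
After a geochemical assay='background': P(ore) = 0.1·0.2703 / (0.1·0.2703 + 0.55·0.7297) ≈ 0.0631
After a magnetic survey='anomalous': P(ore) = 0.75·0.0631 / (0.75·0.0631 + 0.1·0.9369) ≈ 0.3356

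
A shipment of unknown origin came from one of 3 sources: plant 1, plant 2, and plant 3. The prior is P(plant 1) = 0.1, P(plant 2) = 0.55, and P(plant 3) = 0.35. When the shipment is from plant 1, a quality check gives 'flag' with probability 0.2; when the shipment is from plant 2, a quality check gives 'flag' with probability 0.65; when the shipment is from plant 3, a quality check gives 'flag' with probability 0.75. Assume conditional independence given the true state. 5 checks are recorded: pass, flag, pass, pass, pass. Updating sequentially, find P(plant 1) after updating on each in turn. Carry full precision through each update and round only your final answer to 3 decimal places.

After 'pass': normaliser = 0.8·0.1000 + 0.35·0.5500 + 0.25·0.3500; P(plant 1) ≈ 0.2222, P(plant 2) ≈ 0.5347, P(plant 3) ≈ 0.2431
After 'flag': normaliser = 0.2·0.2222 + 0.65·0.5347 + 0.75·0.2431; P(plant 1) ≈ 0.0774, P(plant 2) ≈ 0.6052, P(plant 3) ≈ 0.3174
After 'pass': normaliser = 0.8·0.0774 + 0.35·0.6052 + 0.25·0.3174; P(plant 1) ≈ 0.1753, P(plant 2) ≈ 0.5999, P(plant 3) ≈ 0.2247
After 'pass': normaliser = 0.8·0.1753 + 0.35·0.5999 + 0.25·0.2247; P(plant 1) ≈ 0.3451, P(plant 2) ≈ 0.5166, P(plant 3) ≈ 0.1382
After 'pass': normaliser = 0.8·0.3451 + 0.35·0.5166 + 0.25·0.1382; P(plant 1) ≈ 0.5618, P(plant 2) ≈ 0.3679, P(plant 3) ≈ 0.0703

0.562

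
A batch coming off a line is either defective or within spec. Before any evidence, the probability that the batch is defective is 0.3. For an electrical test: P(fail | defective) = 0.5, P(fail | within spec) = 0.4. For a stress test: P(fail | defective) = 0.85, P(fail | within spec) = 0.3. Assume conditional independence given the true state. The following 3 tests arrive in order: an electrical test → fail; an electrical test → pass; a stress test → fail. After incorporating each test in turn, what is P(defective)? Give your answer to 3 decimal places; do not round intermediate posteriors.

0.558

After an electrical test='fail': P(defective) = 0.5·0.3000 / (0.5·0.3000 + 0.4·0.7000) ≈ 0.3488
After an electrical test='pass': P(defective) = 0.5·0.3488 / (0.5·0.3488 + 0.6·0.6512) ≈ 0.3086
After a stress test='fail': P(defective) = 0.85·0.3086 / (0.85·0.3086 + 0.3·0.6914) ≈ 0.5585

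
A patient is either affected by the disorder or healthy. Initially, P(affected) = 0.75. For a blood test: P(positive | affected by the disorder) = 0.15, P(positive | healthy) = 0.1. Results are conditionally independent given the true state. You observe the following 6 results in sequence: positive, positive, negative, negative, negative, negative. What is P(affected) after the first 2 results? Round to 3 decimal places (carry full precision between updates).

0.871

After 'positive': P(affected) = 0.15·0.7500 / (0.15·0.7500 + 0.1·0.2500) ≈ 0.8182
After 'positive': P(affected) = 0.15·0.8182 / (0.15·0.8182 + 0.1·0.1818) ≈ 0.8710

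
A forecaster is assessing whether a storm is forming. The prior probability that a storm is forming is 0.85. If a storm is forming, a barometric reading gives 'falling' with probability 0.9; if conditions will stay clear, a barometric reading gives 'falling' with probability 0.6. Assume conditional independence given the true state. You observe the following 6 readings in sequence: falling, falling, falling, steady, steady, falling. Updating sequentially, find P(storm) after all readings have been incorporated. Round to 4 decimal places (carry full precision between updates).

0.6420

After 'falling': P(storm) = 0.9·0.8500 / (0.9·0.8500 + 0.6·0.1500) ≈ 0.8947
After 'falling': P(storm) = 0.9·0.8947 / (0.9·0.8947 + 0.6·0.1053) ≈ 0.9273
After 'falling': P(storm) = 0.9·0.9273 / (0.9·0.9273 + 0.6·0.0727) ≈ 0.9503
After 'steady': P(storm) = 0.1·0.9503 / (0.1·0.9503 + 0.4·0.0497) ≈ 0.8270
After 'steady': P(storm) = 0.1·0.8270 / (0.1·0.8270 + 0.4·0.1730) ≈ 0.5445
After 'falling': P(storm) = 0.9·0.5445 / (0.9·0.5445 + 0.6·0.4555) ≈ 0.6420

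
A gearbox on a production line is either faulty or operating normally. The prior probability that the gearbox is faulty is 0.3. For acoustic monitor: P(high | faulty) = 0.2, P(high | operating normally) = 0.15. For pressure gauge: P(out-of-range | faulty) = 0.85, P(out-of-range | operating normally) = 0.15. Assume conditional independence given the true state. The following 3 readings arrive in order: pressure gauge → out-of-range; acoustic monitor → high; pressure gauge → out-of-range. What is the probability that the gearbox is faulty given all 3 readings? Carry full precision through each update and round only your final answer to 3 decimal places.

After pressure gauge='out-of-range': P(faulty) = 0.85·0.3000 / (0.85·0.3000 + 0.15·0.7000) ≈ 0.7083
After acoustic monitor='high': P(faulty) = 0.2·0.7083 / (0.2·0.7083 + 0.15·0.2917) ≈ 0.7640
After pressure gauge='out-of-range': P(faulty) = 0.85·0.7640 / (0.85·0.7640 + 0.15·0.2360) ≈ 0.9483

0.948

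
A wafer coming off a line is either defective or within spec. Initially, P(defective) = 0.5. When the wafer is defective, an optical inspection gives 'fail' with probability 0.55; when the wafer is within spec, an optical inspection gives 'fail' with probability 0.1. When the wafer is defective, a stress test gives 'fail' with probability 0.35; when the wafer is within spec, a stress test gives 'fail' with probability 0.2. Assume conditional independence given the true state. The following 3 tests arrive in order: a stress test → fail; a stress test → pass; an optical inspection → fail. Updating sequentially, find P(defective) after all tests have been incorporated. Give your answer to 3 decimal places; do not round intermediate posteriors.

0.887

After a stress test='fail': P(defective) = 0.35·0.5000 / (0.35·0.5000 + 0.2·0.5000) ≈ 0.6364
After a stress test='pass': P(defective) = 0.65·0.6364 / (0.65·0.6364 + 0.8·0.3636) ≈ 0.5871
After an optical inspection='fail': P(defective) = 0.55·0.5871 / (0.55·0.5871 + 0.1·0.4129) ≈ 0.8866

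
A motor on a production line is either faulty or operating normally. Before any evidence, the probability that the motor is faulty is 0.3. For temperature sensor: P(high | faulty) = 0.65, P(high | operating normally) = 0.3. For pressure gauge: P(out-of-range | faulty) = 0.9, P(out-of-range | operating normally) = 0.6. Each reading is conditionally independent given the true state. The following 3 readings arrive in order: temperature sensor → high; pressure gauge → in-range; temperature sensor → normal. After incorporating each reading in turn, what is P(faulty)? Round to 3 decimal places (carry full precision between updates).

After temperature sensor='high': P(faulty) = 0.65·0.3000 / (0.65·0.3000 + 0.3·0.7000) ≈ 0.4815
After pressure gauge='in-range': P(faulty) = 0.1·0.4815 / (0.1·0.4815 + 0.4·0.5185) ≈ 0.1884
After temperature sensor='normal': P(faulty) = 0.35·0.1884 / (0.35·0.1884 + 0.7·0.8116) ≈ 0.1040

0.104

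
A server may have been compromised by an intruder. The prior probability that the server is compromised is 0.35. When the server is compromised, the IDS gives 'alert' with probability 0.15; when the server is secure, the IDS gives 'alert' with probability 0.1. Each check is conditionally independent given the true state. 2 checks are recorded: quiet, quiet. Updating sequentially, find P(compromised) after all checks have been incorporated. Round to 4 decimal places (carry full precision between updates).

0.3245

After 'quiet': P(compromised) = 0.85·0.3500 / (0.85·0.3500 + 0.9·0.6500) ≈ 0.3371
After 'quiet': P(compromised) = 0.85·0.3371 / (0.85·0.3371 + 0.9·0.6629) ≈ 0.3245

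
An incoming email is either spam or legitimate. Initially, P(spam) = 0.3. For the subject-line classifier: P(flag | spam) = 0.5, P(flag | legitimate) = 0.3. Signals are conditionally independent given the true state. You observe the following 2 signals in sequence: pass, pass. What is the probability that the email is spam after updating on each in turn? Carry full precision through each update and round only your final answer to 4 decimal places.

0.1794

After 'pass': P(spam) = 0.5·0.3000 / (0.5·0.3000 + 0.7·0.7000) ≈ 0.2344
After 'pass': P(spam) = 0.5·0.2344 / (0.5·0.2344 + 0.7·0.7656) ≈ 0.1794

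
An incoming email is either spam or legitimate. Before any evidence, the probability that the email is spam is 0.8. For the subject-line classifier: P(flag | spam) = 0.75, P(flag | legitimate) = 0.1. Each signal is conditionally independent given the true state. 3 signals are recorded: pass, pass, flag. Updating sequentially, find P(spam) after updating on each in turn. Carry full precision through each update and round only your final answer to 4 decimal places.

0.6983

After 'pass': P(spam) = 0.25·0.8000 / (0.25·0.8000 + 0.9·0.2000) ≈ 0.5263
After 'pass': P(spam) = 0.25·0.5263 / (0.25·0.5263 + 0.9·0.4737) ≈ 0.2358
After 'flag': P(spam) = 0.75·0.2358 / (0.75·0.2358 + 0.1·0.7642) ≈ 0.6983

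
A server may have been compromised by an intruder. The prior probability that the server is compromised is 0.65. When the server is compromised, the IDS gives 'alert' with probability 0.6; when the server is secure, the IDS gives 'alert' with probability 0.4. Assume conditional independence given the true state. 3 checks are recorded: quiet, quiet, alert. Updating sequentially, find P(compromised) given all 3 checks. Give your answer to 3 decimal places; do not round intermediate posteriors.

After 'quiet': P(compromised) = 0.4·0.6500 / (0.4·0.6500 + 0.6·0.3500) ≈ 0.5532
After 'quiet': P(compromised) = 0.4·0.5532 / (0.4·0.5532 + 0.6·0.4468) ≈ 0.4522
After 'alert': P(compromised) = 0.6·0.4522 / (0.6·0.4522 + 0.4·0.5478) ≈ 0.5532

0.553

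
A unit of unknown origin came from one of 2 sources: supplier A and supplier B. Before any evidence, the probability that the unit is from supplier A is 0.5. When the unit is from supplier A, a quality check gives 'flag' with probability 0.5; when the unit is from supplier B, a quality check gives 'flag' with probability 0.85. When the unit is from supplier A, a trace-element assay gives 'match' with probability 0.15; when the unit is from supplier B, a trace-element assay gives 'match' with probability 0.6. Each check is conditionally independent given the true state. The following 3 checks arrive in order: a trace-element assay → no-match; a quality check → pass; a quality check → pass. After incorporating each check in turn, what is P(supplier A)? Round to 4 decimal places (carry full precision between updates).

0.9594

After a trace-element assay='no-match': P(supplier A) = 0.85·0.5000 / (0.85·0.5000 + 0.4·0.5000) ≈ 0.6800
After a quality check='pass': P(supplier A) = 0.5·0.6800 / (0.5·0.6800 + 0.15·0.3200) ≈ 0.8763
After a quality check='pass': P(supplier A) = 0.5·0.8763 / (0.5·0.8763 + 0.15·0.1237) ≈ 0.9594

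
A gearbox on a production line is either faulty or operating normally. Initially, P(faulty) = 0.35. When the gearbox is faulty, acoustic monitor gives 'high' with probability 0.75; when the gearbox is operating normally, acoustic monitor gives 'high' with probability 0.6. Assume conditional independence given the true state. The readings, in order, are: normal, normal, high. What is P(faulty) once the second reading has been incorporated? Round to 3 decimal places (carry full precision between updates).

0.174

After 'normal': P(faulty) = 0.25·0.3500 / (0.25·0.3500 + 0.4·0.6500) ≈ 0.2518
After 'normal': P(faulty) = 0.25·0.2518 / (0.25·0.2518 + 0.4·0.7482) ≈ 0.1738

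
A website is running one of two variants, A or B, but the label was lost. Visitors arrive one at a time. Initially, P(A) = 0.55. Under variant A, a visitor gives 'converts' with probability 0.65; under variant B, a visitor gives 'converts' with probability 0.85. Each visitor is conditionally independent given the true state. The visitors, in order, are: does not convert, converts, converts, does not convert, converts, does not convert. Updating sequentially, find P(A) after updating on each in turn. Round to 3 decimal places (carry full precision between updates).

After 'does not convert': P(A) = 0.35·0.5500 / (0.35·0.5500 + 0.15·0.4500) ≈ 0.7404
After 'converts': P(A) = 0.65·0.7404 / (0.65·0.7404 + 0.85·0.2596) ≈ 0.6856
After 'converts': P(A) = 0.65·0.6856 / (0.65·0.6856 + 0.85·0.3144) ≈ 0.6251
After 'does not convert': P(A) = 0.35·0.6251 / (0.35·0.6251 + 0.15·0.3749) ≈ 0.7956
After 'converts': P(A) = 0.65·0.7956 / (0.65·0.7956 + 0.85·0.2044) ≈ 0.7485
After 'does not convert': P(A) = 0.35·0.7485 / (0.35·0.7485 + 0.15·0.2515) ≈ 0.8741

0.874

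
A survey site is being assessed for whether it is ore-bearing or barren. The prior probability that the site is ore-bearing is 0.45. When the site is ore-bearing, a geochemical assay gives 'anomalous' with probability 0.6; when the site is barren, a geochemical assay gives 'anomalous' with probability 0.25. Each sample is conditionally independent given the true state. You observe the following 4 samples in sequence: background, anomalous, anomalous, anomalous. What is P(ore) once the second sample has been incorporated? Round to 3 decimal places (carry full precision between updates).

0.512

After 'background': P(ore) = 0.4·0.4500 / (0.4·0.4500 + 0.75·0.5500) ≈ 0.3038
After 'anomalous': P(ore) = 0.6·0.3038 / (0.6·0.3038 + 0.25·0.6962) ≈ 0.5115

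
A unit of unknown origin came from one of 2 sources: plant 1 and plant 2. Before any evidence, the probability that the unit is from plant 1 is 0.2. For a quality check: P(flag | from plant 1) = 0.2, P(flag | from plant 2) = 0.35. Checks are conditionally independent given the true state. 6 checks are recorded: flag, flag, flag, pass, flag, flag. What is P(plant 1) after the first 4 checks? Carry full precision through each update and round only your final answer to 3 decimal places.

Each posterior becomes the prior for the next update.
After 'flag': P(plant 1) = 0.2·0.2000 / (0.2·0.2000 + 0.35·0.8000) ≈ 0.1250
After 'flag': P(plant 1) = 0.2·0.1250 / (0.2·0.1250 + 0.35·0.8750) ≈ 0.0755
After 'flag': P(plant 1) = 0.2·0.0755 / (0.2·0.0755 + 0.35·0.9245) ≈ 0.0446
After 'pass': P(plant 1) = 0.8·0.0446 / (0.8·0.0446 + 0.65·0.9554) ≈ 0.0543

0.054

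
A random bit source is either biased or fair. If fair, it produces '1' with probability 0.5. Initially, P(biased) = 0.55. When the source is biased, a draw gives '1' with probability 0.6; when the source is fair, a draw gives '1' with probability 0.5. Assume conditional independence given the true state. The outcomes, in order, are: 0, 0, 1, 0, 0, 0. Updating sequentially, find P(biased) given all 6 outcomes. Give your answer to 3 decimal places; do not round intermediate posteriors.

After '0': P(biased) = 0.4·0.5500 / (0.4·0.5500 + 0.5·0.4500) ≈ 0.4944
After '0': P(biased) = 0.4·0.4944 / (0.4·0.4944 + 0.5·0.5056) ≈ 0.4389
After '1': P(biased) = 0.6·0.4389 / (0.6·0.4389 + 0.5·0.5611) ≈ 0.4842
After '0': P(biased) = 0.4·0.4842 / (0.4·0.4842 + 0.5·0.5158) ≈ 0.4289
After '0': P(biased) = 0.4·0.4289 / (0.4·0.4289 + 0.5·0.5711) ≈ 0.3753
After '0': P(biased) = 0.4·0.3753 / (0.4·0.3753 + 0.5·0.6247) ≈ 0.3246

0.325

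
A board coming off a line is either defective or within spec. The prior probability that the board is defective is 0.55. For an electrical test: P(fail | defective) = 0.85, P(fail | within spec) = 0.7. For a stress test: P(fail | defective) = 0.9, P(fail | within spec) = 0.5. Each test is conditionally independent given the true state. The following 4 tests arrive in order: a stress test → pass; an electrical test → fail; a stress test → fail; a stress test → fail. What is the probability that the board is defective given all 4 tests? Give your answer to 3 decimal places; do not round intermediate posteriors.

Apply Bayes' rule sequentially, carrying P(defective) forward.
After a stress test='pass': P(defective) = 0.1·0.5500 / (0.1·0.5500 + 0.5·0.4500) ≈ 0.1964
After an electrical test='fail': P(defective) = 0.85·0.1964 / (0.85·0.1964 + 0.7·0.8036) ≈ 0.2289
After a stress test='fail': P(defective) = 0.9·0.2289 / (0.9·0.2289 + 0.5·0.7711) ≈ 0.3482
After a stress test='fail': P(defective) = 0.9·0.3482 / (0.9·0.3482 + 0.5·0.6518) ≈ 0.4902

0.490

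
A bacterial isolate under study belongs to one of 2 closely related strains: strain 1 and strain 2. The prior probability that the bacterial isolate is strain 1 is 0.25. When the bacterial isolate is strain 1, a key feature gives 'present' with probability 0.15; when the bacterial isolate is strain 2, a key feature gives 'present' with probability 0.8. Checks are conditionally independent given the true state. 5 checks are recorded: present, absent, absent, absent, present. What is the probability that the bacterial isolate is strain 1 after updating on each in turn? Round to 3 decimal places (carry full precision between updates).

After 'present': P(strain 1) = 0.15·0.2500 / (0.15·0.2500 + 0.8·0.7500) ≈ 0.0588
After 'absent': P(strain 1) = 0.85·0.0588 / (0.85·0.0588 + 0.2·0.9412) ≈ 0.2099
After 'absent': P(strain 1) = 0.85·0.2099 / (0.85·0.2099 + 0.2·0.7901) ≈ 0.5303
After 'absent': P(strain 1) = 0.85·0.5303 / (0.85·0.5303 + 0.2·0.4697) ≈ 0.8275
After 'present': P(strain 1) = 0.15·0.8275 / (0.15·0.8275 + 0.8·0.1725) ≈ 0.4736

0.474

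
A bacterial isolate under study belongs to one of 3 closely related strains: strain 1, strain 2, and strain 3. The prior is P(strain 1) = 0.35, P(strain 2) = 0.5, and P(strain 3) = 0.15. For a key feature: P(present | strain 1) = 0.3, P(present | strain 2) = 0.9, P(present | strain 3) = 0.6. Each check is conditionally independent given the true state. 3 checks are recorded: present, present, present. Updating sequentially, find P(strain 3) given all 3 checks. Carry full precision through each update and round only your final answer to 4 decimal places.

0.0797

Each posterior becomes the prior for the next update.
After 'present': normaliser = 0.3·0.3500 + 0.9·0.5000 + 0.6·0.1500; P(strain 1) ≈ 0.1628, P(strain 2) ≈ 0.6977, P(strain 3) ≈ 0.1395
After 'present': normaliser = 0.3·0.1628 + 0.9·0.6977 + 0.6·0.1395; P(strain 1) ≈ 0.0642, P(strain 2) ≈ 0.8257, P(strain 3) ≈ 0.1101
After 'present': normaliser = 0.3·0.0642 + 0.9·0.8257 + 0.6·0.1101; P(strain 1) ≈ 0.0233, P(strain 2) ≈ 0.8970, P(strain 3) ≈ 0.0797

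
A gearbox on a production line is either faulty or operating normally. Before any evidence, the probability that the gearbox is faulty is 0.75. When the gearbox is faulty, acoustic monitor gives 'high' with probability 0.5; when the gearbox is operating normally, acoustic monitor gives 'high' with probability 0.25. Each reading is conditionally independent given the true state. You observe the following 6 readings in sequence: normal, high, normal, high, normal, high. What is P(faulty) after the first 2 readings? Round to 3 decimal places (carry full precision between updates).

Each posterior becomes the prior for the next update.
After 'normal': P(faulty) = 0.5·0.7500 / (0.5·0.7500 + 0.75·0.2500) ≈ 0.6667
After 'high': P(faulty) = 0.5·0.6667 / (0.5·0.6667 + 0.25·0.3333) ≈ 0.8000

0.800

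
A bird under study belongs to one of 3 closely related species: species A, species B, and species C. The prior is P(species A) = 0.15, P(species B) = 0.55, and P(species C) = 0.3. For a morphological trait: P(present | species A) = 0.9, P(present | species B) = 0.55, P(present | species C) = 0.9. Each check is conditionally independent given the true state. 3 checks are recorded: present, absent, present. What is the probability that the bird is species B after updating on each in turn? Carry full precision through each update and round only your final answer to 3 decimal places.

0.673

Apply Bayes' rule sequentially, carrying P(species B) forward.
After 'present': normaliser = 0.9·0.1500 + 0.55·0.5500 + 0.9·0.3000; P(species A) ≈ 0.1908, P(species B) ≈ 0.4276, P(species C) ≈ 0.3816
After 'absent': normaliser = 0.1·0.1908 + 0.45·0.4276 + 0.1·0.3816; P(species A) ≈ 0.0764, P(species B) ≈ 0.7707, P(species C) ≈ 0.1529
After 'present': normaliser = 0.9·0.0764 + 0.55·0.7707 + 0.9·0.1529; P(species A) ≈ 0.1091, P(species B) ≈ 0.6726, P(species C) ≈ 0.2183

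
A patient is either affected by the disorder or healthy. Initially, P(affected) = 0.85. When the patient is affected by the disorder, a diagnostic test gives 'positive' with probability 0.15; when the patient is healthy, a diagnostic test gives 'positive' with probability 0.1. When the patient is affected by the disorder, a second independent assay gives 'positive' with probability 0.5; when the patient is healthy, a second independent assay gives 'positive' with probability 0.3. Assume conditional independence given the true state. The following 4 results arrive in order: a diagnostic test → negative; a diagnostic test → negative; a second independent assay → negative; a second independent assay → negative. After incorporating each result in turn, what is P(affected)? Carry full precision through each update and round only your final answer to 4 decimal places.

0.7206

After a diagnostic test='negative': P(affected) = 0.85·0.8500 / (0.85·0.8500 + 0.9·0.1500) ≈ 0.8426
After a diagnostic test='negative': P(affected) = 0.85·0.8426 / (0.85·0.8426 + 0.9·0.1574) ≈ 0.8348
After a second independent assay='negative': P(affected) = 0.5·0.8348 / (0.5·0.8348 + 0.7·0.1652) ≈ 0.7831
After a second independent assay='negative': P(affected) = 0.5·0.7831 / (0.5·0.7831 + 0.7·0.2169) ≈ 0.7206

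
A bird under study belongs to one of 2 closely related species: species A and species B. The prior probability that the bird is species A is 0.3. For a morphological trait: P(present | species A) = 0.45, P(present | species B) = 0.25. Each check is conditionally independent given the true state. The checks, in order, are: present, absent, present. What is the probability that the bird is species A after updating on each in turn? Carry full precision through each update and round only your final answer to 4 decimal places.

After 'present': P(species A) = 0.45·0.3000 / (0.45·0.3000 + 0.25·0.7000) ≈ 0.4355
After 'absent': P(species A) = 0.55·0.4355 / (0.55·0.4355 + 0.75·0.5645) ≈ 0.3613
After 'present': P(species A) = 0.45·0.3613 / (0.45·0.3613 + 0.25·0.6387) ≈ 0.5045

0.5045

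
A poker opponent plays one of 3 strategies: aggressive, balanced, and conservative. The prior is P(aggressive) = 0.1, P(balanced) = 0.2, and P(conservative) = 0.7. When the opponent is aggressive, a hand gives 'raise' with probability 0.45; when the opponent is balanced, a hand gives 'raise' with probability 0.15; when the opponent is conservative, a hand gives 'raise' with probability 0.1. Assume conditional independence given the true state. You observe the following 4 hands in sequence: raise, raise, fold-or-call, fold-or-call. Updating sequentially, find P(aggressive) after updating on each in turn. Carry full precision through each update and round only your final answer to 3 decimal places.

0.407

Apply Bayes' rule sequentially, carrying P(aggressive) forward.
After 'raise': normaliser = 0.45·0.1000 + 0.15·0.2000 + 0.1·0.7000; P(aggressive) ≈ 0.3103, P(balanced) ≈ 0.2069, P(conservative) ≈ 0.4828
After 'raise': normaliser = 0.45·0.3103 + 0.15·0.2069 + 0.1·0.4828; P(aggressive) ≈ 0.6378, P(balanced) ≈ 0.1417, P(conservative) ≈ 0.2205
After 'fold-or-call': normaliser = 0.55·0.6378 + 0.85·0.1417 + 0.9·0.2205; P(aggressive) ≈ 0.5238, P(balanced) ≈ 0.1799, P(conservative) ≈ 0.2963
After 'fold-or-call': normaliser = 0.55·0.5238 + 0.85·0.1799 + 0.9·0.2963; P(aggressive) ≈ 0.4071, P(balanced) ≈ 0.2161, P(conservative) ≈ 0.3768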